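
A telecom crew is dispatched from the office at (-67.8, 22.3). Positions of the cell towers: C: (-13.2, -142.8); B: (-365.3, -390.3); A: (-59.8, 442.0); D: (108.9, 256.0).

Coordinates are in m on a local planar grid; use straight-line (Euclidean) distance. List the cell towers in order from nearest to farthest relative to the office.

Distance from the office at (-67.8, 22.3) to each:
C (-13.2, -142.8): 173.9 m
D (108.9, 256.0): 293.0 m
A (-59.8, 442.0): 419.8 m
B (-365.3, -390.3): 508.7 m

C, D, A, B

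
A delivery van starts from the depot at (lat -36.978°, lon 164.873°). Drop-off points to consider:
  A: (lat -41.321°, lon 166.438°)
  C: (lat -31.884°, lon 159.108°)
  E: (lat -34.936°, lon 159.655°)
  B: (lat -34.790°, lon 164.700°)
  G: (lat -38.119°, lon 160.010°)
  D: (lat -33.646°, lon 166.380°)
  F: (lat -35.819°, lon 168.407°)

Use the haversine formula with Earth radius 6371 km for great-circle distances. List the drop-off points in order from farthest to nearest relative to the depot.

C, E, A, G, D, F, B

Computing each great-circle distance from (lat -36.978°, lon 164.873°):
C (lat -31.884°, lon 159.108°): 774.5 km
E (lat -34.936°, lon 159.655°): 521.6 km
A (lat -41.321°, lon 166.438°): 501.4 km
G (lat -38.119°, lon 160.010°): 447.0 km
D (lat -33.646°, lon 166.380°): 394.9 km
F (lat -35.819°, lon 168.407°): 341.5 km
B (lat -34.790°, lon 164.700°): 243.8 km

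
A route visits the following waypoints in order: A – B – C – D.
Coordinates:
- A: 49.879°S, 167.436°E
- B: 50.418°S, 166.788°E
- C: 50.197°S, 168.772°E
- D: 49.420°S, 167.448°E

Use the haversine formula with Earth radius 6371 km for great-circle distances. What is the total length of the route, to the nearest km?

347 km

Leg distances:
A→B: 75.7 km  (cumulative 75.7 km)
B→C: 143.0 km  (cumulative 218.7 km)
C→D: 128.4 km  (cumulative 347.1 km)
Total route length ≈ 347 km.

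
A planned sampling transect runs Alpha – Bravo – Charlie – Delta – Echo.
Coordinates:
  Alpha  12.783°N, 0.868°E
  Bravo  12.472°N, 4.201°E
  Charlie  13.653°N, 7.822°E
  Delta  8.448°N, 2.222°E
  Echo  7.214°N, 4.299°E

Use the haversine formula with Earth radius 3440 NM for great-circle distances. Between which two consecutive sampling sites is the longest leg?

Leg distances:
Alpha→Bravo: 196.2 NM
Bravo→Charlie: 223.3 NM
Charlie→Delta: 454.4 NM
Delta→Echo: 144.0 NM
The longest leg is Charlie–Delta at 454.4 NM.

Charlie–Delta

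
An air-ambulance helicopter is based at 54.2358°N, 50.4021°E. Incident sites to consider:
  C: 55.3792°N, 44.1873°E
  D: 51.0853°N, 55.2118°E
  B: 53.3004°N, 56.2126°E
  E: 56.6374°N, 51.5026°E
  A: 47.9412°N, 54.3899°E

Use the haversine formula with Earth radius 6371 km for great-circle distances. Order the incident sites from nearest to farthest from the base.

E, B, C, D, A

Computing each great-circle distance from 54.2358°N, 50.4021°E:
E 56.6374°N, 51.5026°E: 275.9 km
B 53.3004°N, 56.2126°E: 395.7 km
C 55.3792°N, 44.1873°E: 417.9 km
D 51.0853°N, 55.2118°E: 477.2 km
A 47.9412°N, 54.3899°E: 753.0 km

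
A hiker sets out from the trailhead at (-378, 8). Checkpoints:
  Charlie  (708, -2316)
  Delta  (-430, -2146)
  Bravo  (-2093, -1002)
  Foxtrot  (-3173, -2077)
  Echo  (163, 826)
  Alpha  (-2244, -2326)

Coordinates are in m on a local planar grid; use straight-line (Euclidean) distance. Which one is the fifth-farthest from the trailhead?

Distances from the trailhead ((-378, 8)):
Foxtrot: 3487.0 m
Alpha: 2988.2 m
Charlie: 2565.2 m
Delta: 2154.6 m
Bravo: 1990.3 m
Echo: 980.7 m
The fifth-farthest is Bravo at 1990.3 m.

Bravo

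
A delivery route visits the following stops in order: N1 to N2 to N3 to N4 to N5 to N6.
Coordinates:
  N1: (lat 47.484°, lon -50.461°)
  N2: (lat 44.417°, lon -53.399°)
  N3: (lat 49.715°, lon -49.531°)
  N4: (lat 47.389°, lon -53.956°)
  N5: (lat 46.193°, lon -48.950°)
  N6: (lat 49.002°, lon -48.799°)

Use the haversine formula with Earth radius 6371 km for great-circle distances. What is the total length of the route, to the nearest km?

2199 km

Leg distances:
N1→N2: 409.7 km  (cumulative 409.7 km)
N2→N3: 657.7 km  (cumulative 1067.4 km)
N3→N4: 415.8 km  (cumulative 1483.2 km)
N4→N5: 403.6 km  (cumulative 1886.7 km)
N5→N6: 312.6 km  (cumulative 2199.3 km)
Total route length ≈ 2199 km.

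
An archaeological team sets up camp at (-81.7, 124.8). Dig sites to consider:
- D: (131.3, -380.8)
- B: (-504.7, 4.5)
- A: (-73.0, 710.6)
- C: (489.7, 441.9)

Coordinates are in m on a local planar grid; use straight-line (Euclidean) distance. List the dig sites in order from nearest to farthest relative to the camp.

B, D, A, C

Distances from the camp:
B (-504.7, 4.5): 439.8 m
D (131.3, -380.8): 548.6 m
A (-73.0, 710.6): 585.9 m
C (489.7, 441.9): 653.5 m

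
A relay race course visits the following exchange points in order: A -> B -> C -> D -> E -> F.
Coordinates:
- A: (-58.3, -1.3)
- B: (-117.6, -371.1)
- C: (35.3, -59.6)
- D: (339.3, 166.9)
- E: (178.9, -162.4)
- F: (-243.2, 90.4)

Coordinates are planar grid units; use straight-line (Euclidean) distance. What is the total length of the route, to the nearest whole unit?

Leg distances:
A→B: 374.5  (cumulative 374.5)
B→C: 347.0  (cumulative 721.5)
C→D: 379.1  (cumulative 1100.6)
D→E: 366.3  (cumulative 1466.9)
E→F: 492.0  (cumulative 1958.9)
Total route length ≈ 1959.

1959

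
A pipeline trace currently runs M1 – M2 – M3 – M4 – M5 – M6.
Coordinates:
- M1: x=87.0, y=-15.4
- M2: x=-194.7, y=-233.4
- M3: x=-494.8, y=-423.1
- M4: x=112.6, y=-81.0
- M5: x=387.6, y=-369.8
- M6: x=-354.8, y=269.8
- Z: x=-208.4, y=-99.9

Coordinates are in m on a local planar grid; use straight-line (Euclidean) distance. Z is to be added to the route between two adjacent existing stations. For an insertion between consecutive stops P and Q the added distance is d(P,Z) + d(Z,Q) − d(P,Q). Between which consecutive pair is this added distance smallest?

between M3 and M4

Added distance for inserting Z between each consecutive pair:
M1–M2: 85.2 m
M2–M3: 211.0 m
M3–M4: 56.3 m
M4–M5: 577.0 m
M5–M6: 72.0 m
Smallest added distance is 56.3 m, inserting between M3 and M4.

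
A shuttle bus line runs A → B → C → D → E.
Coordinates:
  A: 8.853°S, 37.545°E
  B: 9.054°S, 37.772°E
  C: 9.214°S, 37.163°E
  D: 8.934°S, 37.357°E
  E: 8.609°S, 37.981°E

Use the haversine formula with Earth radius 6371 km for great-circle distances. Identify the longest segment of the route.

Leg distances:
A→B: 33.5 km
B→C: 69.2 km
C→D: 37.7 km
D→E: 77.5 km
The longest leg is D–E at 77.5 km.

D–E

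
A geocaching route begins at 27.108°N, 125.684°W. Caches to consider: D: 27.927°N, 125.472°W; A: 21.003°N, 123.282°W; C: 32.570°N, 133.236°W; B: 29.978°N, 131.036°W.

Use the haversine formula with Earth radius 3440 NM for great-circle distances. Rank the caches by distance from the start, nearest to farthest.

D, B, A, C

Computing each great-circle distance from 27.108°N, 125.684°W:
D 27.927°N, 125.472°W: 50.5 NM
B 29.978°N, 131.036°W: 330.6 NM
A 21.003°N, 123.282°W: 389.4 NM
C 32.570°N, 133.236°W: 511.8 NM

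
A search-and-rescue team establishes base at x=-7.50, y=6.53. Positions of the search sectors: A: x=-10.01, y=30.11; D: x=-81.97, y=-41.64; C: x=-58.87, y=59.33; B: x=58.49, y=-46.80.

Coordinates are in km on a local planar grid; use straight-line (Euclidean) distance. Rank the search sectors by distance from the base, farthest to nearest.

Distances from the base:
D x=-81.97, y=-41.64: 88.7 km
B x=58.49, y=-46.80: 84.8 km
C x=-58.87, y=59.33: 73.7 km
A x=-10.01, y=30.11: 23.7 km

D, B, C, A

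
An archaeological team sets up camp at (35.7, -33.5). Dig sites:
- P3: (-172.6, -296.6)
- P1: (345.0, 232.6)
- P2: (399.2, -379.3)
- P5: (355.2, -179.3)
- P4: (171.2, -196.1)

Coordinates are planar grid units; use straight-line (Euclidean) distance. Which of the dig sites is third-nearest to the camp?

Distance to each, sorted:
P4: 211.7
P3: 335.6
P5: 351.2
P1: 408.0
P2: 501.7
The third-nearest is P5 at 351.2.

P5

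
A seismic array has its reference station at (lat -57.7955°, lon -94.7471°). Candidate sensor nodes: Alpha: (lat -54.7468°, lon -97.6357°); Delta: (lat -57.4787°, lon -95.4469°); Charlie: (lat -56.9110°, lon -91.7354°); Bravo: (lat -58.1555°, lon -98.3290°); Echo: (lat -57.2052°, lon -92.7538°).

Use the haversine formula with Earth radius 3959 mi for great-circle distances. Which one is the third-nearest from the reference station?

Distance to each, sorted:
Delta: 33.9 mi
Echo: 84.5 mi
Charlie: 127.8 mi
Bravo: 133.6 mi
Alpha: 238.0 mi
The third-nearest is Charlie at 127.8 mi.

Charlie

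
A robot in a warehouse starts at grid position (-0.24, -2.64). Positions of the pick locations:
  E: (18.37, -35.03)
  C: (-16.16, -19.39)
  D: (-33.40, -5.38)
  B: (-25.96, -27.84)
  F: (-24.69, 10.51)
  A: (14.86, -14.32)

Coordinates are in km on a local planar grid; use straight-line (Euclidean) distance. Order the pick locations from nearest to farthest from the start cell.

A, C, F, D, B, E

Computing each straight-line distance from (-0.24, -2.64):
A (14.86, -14.32): 19.1 km
C (-16.16, -19.39): 23.1 km
F (-24.69, 10.51): 27.8 km
D (-33.40, -5.38): 33.3 km
B (-25.96, -27.84): 36.0 km
E (18.37, -35.03): 37.4 km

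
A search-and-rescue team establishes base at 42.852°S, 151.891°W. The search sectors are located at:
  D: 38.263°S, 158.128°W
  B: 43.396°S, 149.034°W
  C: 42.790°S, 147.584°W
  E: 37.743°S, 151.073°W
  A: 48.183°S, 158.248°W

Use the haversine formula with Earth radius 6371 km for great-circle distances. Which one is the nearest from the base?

B

Distances from the base (42.852°S, 151.891°W):
B: 239.6 km
C: 351.3 km
E: 572.3 km
D: 733.1 km
A: 771.9 km
The nearest is B at 239.6 km.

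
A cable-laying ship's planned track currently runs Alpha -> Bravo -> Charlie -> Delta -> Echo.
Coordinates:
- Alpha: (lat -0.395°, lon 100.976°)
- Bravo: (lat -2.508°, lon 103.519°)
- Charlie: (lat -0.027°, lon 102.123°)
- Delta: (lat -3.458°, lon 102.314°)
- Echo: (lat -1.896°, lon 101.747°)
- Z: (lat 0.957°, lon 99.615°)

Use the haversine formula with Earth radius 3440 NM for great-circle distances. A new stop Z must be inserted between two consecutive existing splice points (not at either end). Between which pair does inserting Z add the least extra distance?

Added distance for inserting Z between each consecutive pair:
Alpha–Bravo: 230.1 NM
Bravo–Charlie: 304.2 NM
Charlie–Delta: 266.1 NM
Delta–Echo: 424.7 NM
Smallest added distance is 230.1 NM, inserting between Alpha and Bravo.

between Alpha and Bravo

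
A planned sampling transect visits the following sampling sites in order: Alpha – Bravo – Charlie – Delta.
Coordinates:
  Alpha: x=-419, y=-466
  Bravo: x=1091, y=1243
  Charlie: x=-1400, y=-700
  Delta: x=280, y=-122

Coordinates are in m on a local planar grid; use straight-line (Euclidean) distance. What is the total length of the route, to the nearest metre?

Leg distances:
Alpha→Bravo: 2280.5 m  (cumulative 2280.5 m)
Bravo→Charlie: 3159.2 m  (cumulative 5439.7 m)
Charlie→Delta: 1776.6 m  (cumulative 7216.3 m)
Total route length ≈ 7216 m.

7216 m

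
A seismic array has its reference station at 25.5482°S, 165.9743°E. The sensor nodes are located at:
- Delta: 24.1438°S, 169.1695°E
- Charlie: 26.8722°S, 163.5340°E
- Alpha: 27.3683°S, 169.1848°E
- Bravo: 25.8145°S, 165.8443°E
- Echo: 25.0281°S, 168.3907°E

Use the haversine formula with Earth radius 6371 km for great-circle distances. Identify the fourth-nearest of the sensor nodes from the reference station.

Delta

Distances from the reference station (25.5482°S, 165.9743°E):
Bravo: 32.4 km
Echo: 249.7 km
Charlie: 284.5 km
Delta: 358.2 km
Alpha: 378.3 km
The fourth-nearest is Delta at 358.2 km.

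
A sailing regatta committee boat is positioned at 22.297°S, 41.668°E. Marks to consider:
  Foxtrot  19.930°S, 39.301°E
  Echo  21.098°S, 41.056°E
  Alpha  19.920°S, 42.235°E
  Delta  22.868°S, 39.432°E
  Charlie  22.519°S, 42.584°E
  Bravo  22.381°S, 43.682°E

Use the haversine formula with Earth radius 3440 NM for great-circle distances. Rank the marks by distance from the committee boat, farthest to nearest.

Computing each great-circle distance from 22.297°S, 41.668°E:
Foxtrot 19.930°S, 39.301°E: 194.3 NM
Alpha 19.920°S, 42.235°E: 146.2 NM
Delta 22.868°S, 39.432°E: 128.6 NM
Bravo 22.381°S, 43.682°E: 112.0 NM
Echo 21.098°S, 41.056°E: 79.7 NM
Charlie 22.519°S, 42.584°E: 52.6 NM

Foxtrot, Alpha, Delta, Bravo, Echo, Charlie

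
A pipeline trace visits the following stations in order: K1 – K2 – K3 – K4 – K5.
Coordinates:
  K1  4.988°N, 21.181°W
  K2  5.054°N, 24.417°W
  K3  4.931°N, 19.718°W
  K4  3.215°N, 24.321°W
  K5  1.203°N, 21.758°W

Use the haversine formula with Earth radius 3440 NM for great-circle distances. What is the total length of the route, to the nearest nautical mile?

Leg distances:
K1→K2: 193.6 NM  (cumulative 193.6 NM)
K2→K3: 281.2 NM  (cumulative 474.7 NM)
K3→K4: 294.3 NM  (cumulative 769.0 NM)
K4→K5: 195.5 NM  (cumulative 964.5 NM)
Total route length ≈ 965 NM.

965 NM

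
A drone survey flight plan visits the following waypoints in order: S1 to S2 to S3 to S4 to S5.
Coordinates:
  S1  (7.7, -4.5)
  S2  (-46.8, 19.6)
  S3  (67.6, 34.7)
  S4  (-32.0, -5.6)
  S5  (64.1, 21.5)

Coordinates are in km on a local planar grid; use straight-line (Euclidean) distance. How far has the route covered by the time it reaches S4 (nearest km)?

Leg distances:
S1→S2: 59.6 km  (cumulative 59.6 km)
S2→S3: 115.4 km  (cumulative 175.0 km)
S3→S4: 107.4 km  (cumulative 282.4 km)
Cumulative distance at S4 ≈ 282 km.

282 km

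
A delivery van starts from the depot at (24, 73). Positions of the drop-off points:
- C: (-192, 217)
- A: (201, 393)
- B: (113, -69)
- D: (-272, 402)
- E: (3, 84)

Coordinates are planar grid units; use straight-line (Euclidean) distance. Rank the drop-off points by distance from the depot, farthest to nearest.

Distances from the depot:
D (-272, 402): 442.6
A (201, 393): 365.7
C (-192, 217): 259.6
B (113, -69): 167.6
E (3, 84): 23.7

D, A, C, B, E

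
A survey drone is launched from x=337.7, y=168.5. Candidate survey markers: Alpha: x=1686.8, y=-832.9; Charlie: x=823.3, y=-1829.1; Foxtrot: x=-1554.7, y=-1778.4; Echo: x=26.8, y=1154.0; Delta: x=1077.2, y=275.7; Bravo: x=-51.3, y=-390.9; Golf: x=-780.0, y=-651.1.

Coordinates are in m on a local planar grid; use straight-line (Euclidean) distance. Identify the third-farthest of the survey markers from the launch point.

Distances from the launch point (x=337.7, y=168.5):
Foxtrot: 2715.1 m
Charlie: 2055.8 m
Alpha: 1680.1 m
Golf: 1386.0 m
Echo: 1033.4 m
Delta: 747.2 m
Bravo: 681.4 m
The third-farthest is Alpha at 1680.1 m.

Alpha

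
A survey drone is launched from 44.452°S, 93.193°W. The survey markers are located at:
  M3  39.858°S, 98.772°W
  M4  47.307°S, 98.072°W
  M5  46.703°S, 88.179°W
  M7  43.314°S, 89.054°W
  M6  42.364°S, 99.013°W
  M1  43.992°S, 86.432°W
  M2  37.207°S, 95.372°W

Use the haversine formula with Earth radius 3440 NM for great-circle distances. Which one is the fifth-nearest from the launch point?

Distances from the launch point (44.452°S, 93.193°W):
M7: 191.7 NM
M5: 250.3 NM
M4: 266.3 NM
M6: 283.0 NM
M1: 292.1 NM
M3: 370.9 NM
M2: 446.1 NM
The fifth-nearest is M1 at 292.1 NM.

M1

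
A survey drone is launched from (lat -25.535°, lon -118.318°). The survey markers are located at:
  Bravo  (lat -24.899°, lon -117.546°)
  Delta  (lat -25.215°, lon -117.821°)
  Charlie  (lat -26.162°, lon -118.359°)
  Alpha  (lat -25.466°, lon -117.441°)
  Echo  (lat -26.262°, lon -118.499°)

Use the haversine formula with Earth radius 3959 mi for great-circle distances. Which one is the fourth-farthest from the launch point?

Charlie

Distance to each, sorted:
Bravo: 65.3 mi
Alpha: 54.9 mi
Echo: 51.5 mi
Charlie: 43.4 mi
Delta: 38.1 mi
The fourth-farthest is Charlie at 43.4 mi.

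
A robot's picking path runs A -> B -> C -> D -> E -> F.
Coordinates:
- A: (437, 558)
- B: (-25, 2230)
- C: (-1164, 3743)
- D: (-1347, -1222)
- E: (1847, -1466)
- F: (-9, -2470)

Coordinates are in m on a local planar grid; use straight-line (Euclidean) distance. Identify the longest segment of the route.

C–D

Leg distances:
A→B: 1734.7 m
B→C: 1893.8 m
C→D: 4968.4 m
D→E: 3203.3 m
E→F: 2110.2 m
The longest leg is C–D at 4968.4 m.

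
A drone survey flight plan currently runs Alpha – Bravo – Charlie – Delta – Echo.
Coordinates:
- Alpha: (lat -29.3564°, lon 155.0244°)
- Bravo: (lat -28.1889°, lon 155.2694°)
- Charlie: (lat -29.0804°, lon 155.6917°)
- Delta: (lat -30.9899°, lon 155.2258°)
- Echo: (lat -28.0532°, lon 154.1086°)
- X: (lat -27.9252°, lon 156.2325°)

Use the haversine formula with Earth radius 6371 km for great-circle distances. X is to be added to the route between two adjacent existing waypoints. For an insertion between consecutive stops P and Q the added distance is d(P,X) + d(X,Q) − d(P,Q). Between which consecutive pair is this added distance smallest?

between Bravo and Charlie

Added distance for inserting X between each consecutive pair:
Alpha–Bravo: 165.0 km
Bravo–Charlie: 130.5 km
Charlie–Delta: 276.3 km
Delta–Echo: 219.5 km
Smallest added distance is 130.5 km, inserting between Bravo and Charlie.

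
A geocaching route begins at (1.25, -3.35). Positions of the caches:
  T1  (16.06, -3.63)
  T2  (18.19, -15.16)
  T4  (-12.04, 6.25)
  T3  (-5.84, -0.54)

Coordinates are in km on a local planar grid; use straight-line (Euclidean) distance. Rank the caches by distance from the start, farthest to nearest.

Distances from the start:
T2 (18.19, -15.16): 20.7 km
T4 (-12.04, 6.25): 16.4 km
T1 (16.06, -3.63): 14.8 km
T3 (-5.84, -0.54): 7.6 km

T2, T4, T1, T3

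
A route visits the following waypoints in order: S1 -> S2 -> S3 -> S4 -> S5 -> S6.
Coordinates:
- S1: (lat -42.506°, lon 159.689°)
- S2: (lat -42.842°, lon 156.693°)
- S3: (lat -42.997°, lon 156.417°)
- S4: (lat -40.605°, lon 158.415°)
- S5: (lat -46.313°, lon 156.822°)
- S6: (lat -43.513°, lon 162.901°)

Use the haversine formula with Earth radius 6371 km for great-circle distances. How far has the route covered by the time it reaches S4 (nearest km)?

Leg distances:
S1→S2: 247.8 km  (cumulative 247.8 km)
S2→S3: 28.3 km  (cumulative 276.1 km)
S3→S4: 313.3 km  (cumulative 589.4 km)
Cumulative distance at S4 ≈ 589 km.

589 km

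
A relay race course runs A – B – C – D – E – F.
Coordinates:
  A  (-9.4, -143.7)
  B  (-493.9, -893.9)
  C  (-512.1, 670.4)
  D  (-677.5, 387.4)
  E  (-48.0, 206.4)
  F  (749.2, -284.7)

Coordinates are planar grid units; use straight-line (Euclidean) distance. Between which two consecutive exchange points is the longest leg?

Leg distances:
A→B: 893.1
B→C: 1564.4
C→D: 327.8
D→E: 655.0
E→F: 936.3
The longest leg is B–C at 1564.4.

B–C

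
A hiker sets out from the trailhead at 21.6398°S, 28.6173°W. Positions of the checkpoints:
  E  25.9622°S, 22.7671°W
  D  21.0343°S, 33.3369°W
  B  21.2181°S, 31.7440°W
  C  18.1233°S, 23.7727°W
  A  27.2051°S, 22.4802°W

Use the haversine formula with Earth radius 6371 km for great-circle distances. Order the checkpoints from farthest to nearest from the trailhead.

A, E, C, D, B

Distances from the trailhead:
A 27.2051°S, 22.4802°W: 876.6 km
E 25.9622°S, 22.7671°W: 764.8 km
C 18.1233°S, 23.7727°W: 639.8 km
D 21.0343°S, 33.3369°W: 493.4 km
B 21.2181°S, 31.7440°W: 327.0 km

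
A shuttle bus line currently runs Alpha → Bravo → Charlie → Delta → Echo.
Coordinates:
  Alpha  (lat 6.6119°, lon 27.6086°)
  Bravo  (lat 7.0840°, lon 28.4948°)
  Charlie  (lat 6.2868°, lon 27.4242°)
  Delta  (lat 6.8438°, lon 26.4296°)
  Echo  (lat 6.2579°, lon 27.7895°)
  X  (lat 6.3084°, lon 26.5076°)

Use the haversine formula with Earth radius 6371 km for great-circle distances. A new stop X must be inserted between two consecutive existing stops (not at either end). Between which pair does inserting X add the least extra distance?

between Charlie and Delta

Added distance for inserting X between each consecutive pair:
Alpha–Bravo: 251.0 km
Bravo–Charlie: 189.4 km
Charlie–Delta: 35.4 km
Delta–Echo: 38.2 km
Smallest added distance is 35.4 km, inserting between Charlie and Delta.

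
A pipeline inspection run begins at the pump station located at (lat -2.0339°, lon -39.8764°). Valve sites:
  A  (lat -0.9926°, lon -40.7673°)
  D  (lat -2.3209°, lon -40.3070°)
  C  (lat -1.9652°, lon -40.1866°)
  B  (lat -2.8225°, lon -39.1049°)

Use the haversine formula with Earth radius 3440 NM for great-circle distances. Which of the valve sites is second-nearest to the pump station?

D

Distance to each, sorted:
C: 19.1 NM
D: 31.1 NM
B: 66.2 NM
A: 82.3 NM
The second-nearest is D at 31.1 NM.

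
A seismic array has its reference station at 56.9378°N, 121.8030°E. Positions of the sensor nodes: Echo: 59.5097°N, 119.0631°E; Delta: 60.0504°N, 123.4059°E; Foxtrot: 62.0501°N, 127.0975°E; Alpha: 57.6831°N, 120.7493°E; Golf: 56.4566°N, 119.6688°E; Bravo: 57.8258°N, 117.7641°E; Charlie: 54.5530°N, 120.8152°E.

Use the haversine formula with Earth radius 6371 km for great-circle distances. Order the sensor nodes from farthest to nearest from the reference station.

Distance from the reference station at 56.9378°N, 121.8030°E to each:
Foxtrot 62.0501°N, 127.0975°E: 641.7 km
Delta 60.0504°N, 123.4059°E: 358.4 km
Echo 59.5097°N, 119.0631°E: 327.8 km
Charlie 54.5530°N, 120.8152°E: 272.3 km
Bravo 57.8258°N, 117.7641°E: 261.4 km
Golf 56.4566°N, 119.6688°E: 140.9 km
Alpha 57.6831°N, 120.7493°E: 104.3 km

Foxtrot, Delta, Echo, Charlie, Bravo, Golf, Alpha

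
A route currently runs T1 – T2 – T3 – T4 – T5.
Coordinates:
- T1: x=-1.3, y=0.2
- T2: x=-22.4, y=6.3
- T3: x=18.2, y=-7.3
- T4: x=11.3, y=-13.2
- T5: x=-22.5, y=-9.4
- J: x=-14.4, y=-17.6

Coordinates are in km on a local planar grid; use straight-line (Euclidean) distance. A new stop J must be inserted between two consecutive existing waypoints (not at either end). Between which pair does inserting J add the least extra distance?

Added distance for inserting J between each consecutive pair:
T1–T2: 25.3 km
T2–T3: 16.6 km
T3–T4: 51.2 km
T4–T5: 3.6 km
Smallest added distance is 3.6 km, inserting between T4 and T5.

between T4 and T5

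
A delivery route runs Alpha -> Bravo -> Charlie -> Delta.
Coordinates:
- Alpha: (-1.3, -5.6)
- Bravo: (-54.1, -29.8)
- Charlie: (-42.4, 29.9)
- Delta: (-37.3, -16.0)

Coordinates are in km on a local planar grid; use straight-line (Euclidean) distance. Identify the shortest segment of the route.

Leg distances:
Alpha→Bravo: 58.1 km
Bravo→Charlie: 60.8 km
Charlie→Delta: 46.2 km
The shortest leg is Charlie–Delta at 46.2 km.

Charlie–Delta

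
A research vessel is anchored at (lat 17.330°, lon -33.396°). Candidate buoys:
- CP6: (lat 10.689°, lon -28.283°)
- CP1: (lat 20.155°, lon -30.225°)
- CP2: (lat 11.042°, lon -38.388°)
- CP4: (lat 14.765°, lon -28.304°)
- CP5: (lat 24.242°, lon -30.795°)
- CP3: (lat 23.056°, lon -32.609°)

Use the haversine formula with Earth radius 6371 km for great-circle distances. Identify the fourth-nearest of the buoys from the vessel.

CP5

Distance to each, sorted:
CP1: 458.4 km
CP4: 614.3 km
CP3: 642.0 km
CP5: 814.7 km
CP2: 882.1 km
CP6: 921.5 km
The fourth-nearest is CP5 at 814.7 km.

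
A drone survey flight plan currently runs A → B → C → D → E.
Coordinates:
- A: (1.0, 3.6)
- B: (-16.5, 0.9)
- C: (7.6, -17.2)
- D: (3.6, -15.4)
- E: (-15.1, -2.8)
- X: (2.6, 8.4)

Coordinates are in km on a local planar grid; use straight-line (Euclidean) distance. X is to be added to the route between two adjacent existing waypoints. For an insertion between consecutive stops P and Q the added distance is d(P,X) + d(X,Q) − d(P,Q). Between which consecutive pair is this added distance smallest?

Added distance for inserting X between each consecutive pair:
A–B: 7.9 km
B–C: 16.5 km
C–D: 45.5 km
D–E: 22.2 km
Smallest added distance is 7.9 km, inserting between A and B.

between A and B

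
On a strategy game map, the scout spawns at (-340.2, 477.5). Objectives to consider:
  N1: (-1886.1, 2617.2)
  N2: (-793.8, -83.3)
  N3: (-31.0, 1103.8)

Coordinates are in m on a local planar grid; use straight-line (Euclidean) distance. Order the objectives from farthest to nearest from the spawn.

Distance from the spawn at (-340.2, 477.5) to each:
N1 (-1886.1, 2617.2): 2639.7 m
N2 (-793.8, -83.3): 721.3 m
N3 (-31.0, 1103.8): 698.5 m

N1, N2, N3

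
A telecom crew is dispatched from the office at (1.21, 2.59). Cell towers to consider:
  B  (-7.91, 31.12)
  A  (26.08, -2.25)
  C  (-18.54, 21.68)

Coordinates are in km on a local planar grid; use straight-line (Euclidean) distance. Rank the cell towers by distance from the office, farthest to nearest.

B, C, A

Computing each straight-line distance from (1.21, 2.59):
B (-7.91, 31.12): 30.0 km
C (-18.54, 21.68): 27.5 km
A (26.08, -2.25): 25.3 km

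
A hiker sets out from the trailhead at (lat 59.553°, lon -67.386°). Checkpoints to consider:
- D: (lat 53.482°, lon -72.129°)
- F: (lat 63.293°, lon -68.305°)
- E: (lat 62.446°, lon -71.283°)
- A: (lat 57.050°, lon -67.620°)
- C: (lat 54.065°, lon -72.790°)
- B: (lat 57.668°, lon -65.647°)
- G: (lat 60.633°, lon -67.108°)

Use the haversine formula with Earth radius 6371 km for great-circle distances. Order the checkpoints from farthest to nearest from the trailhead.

D, C, F, E, A, B, G

Computing each great-circle distance from (lat 59.553°, lon -67.386°):
D (lat 53.482°, lon -72.129°): 734.7 km
C (lat 54.065°, lon -72.790°): 692.7 km
F (lat 63.293°, lon -68.305°): 418.7 km
E (lat 62.446°, lon -71.283°): 384.1 km
A (lat 57.050°, lon -67.620°): 278.7 km
B (lat 57.668°, lon -65.647°): 232.5 km
G (lat 60.633°, lon -67.108°): 121.1 km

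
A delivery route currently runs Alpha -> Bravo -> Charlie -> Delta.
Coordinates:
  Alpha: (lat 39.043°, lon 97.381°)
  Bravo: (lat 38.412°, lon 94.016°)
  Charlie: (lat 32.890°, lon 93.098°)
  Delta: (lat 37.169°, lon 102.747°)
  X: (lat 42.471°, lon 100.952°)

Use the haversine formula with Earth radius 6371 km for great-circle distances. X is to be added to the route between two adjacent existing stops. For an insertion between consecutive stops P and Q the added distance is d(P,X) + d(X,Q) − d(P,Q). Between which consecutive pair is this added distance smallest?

between Charlie and Delta

Added distance for inserting X between each consecutive pair:
Alpha–Bravo: 925.3 km
Bravo–Charlie: 1389.0 km
Charlie–Delta: 879.3 km
Smallest added distance is 879.3 km, inserting between Charlie and Delta.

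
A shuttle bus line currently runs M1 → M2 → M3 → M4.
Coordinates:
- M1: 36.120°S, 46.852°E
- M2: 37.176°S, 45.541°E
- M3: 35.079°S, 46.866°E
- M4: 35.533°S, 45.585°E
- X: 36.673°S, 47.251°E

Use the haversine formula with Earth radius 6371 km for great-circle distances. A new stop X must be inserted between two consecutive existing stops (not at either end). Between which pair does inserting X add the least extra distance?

Added distance for inserting X between each consecutive pair:
M1–M2: 67.3 km
M2–M3: 80.8 km
M3–M4: 250.0 km
Smallest added distance is 67.3 km, inserting between M1 and M2.

between M1 and M2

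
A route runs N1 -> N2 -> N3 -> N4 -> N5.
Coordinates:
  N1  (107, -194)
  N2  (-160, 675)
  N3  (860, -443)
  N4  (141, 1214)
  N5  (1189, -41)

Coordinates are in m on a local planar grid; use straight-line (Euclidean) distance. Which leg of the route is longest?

Leg distances:
N1→N2: 909.1 m
N2→N3: 1513.4 m
N3→N4: 1806.3 m
N4→N5: 1635.0 m
The longest leg is N3–N4 at 1806.3 m.

N3–N4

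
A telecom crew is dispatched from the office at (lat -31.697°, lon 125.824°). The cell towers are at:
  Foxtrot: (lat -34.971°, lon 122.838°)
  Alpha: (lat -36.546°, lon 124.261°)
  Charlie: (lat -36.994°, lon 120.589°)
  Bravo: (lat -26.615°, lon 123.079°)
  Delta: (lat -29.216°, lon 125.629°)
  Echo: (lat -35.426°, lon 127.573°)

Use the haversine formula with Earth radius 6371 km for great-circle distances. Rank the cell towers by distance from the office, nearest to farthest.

Delta, Echo, Foxtrot, Alpha, Bravo, Charlie

Computing each great-circle distance from (lat -31.697°, lon 125.824°):
Delta (lat -29.216°, lon 125.629°): 276.5 km
Echo (lat -35.426°, lon 127.573°): 445.2 km
Foxtrot (lat -34.971°, lon 122.838°): 457.6 km
Alpha (lat -36.546°, lon 124.261°): 558.0 km
Bravo (lat -26.615°, lon 123.079°): 624.7 km
Charlie (lat -36.994°, lon 120.589°): 759.9 km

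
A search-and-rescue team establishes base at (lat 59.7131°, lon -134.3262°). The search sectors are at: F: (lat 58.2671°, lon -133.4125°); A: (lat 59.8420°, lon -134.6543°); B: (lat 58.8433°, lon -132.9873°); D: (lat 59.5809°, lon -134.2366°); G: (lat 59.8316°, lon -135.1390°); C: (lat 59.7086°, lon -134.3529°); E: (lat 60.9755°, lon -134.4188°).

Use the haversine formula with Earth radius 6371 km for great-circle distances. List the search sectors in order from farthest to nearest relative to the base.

Distances from the base:
F (lat 58.2671°, lon -133.4125°): 169.1 km
E (lat 60.9755°, lon -134.4188°): 140.5 km
B (lat 58.8433°, lon -132.9873°): 123.0 km
G (lat 59.8316°, lon -135.1390°): 47.4 km
A (lat 59.8420°, lon -134.6543°): 23.3 km
D (lat 59.5809°, lon -134.2366°): 15.5 km
C (lat 59.7086°, lon -134.3529°): 1.6 km

F, E, B, G, A, D, C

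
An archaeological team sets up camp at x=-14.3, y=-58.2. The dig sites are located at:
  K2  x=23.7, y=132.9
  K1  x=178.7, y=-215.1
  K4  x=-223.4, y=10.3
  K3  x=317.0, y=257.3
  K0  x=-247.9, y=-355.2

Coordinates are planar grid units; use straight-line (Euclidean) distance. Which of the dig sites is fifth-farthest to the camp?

K2

Distances from the camp (x=-14.3, y=-58.2):
K3: 457.5
K0: 377.9
K1: 248.7
K4: 220.0
K2: 194.8
The fifth-farthest is K2 at 194.8.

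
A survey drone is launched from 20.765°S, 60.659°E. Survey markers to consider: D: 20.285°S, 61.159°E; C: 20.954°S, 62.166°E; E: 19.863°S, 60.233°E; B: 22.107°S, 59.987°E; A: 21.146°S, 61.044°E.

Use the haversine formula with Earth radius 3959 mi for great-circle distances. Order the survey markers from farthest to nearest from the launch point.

Distances from the launch point:
B 22.107°S, 59.987°E: 102.3 mi
C 20.954°S, 62.166°E: 98.2 mi
E 19.863°S, 60.233°E: 68.2 mi
D 20.285°S, 61.159°E: 46.3 mi
A 21.146°S, 61.044°E: 36.2 mi

B, C, E, D, A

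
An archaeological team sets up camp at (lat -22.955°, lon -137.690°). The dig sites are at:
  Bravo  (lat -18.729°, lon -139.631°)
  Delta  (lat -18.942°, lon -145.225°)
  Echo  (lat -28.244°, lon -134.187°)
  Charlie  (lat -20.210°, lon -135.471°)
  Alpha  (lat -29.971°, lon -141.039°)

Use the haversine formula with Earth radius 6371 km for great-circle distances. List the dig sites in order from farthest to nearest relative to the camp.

Distance from the camp at (lat -22.955°, lon -137.690°) to each:
Delta (lat -18.942°, lon -145.225°): 900.5 km
Alpha (lat -29.971°, lon -141.039°): 848.2 km
Echo (lat -28.244°, lon -134.187°): 684.9 km
Bravo (lat -18.729°, lon -139.631°): 511.3 km
Charlie (lat -20.210°, lon -135.471°): 381.8 km

Delta, Alpha, Echo, Bravo, Charlie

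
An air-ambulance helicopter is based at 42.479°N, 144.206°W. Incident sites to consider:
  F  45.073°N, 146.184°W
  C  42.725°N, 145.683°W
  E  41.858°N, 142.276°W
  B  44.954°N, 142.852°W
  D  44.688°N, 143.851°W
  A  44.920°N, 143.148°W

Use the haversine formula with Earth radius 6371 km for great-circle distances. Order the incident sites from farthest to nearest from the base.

F, B, A, D, E, C

Distance from the base at 42.479°N, 144.206°W to each:
F 45.073°N, 146.184°W: 329.2 km
B 44.954°N, 142.852°W: 295.9 km
A 44.920°N, 143.148°W: 284.4 km
D 44.688°N, 143.851°W: 247.3 km
E 41.858°N, 142.276°W: 173.4 km
C 42.725°N, 145.683°W: 123.9 km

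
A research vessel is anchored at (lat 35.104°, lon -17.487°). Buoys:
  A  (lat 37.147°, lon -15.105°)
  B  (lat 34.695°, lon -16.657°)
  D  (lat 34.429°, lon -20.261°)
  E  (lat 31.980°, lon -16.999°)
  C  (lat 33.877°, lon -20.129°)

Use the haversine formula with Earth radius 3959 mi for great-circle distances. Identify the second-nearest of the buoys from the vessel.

Distances from the vessel ((lat 35.104°, lon -17.487°)):
B: 54.9 mi
D: 164.2 mi
C: 172.7 mi
A: 193.9 mi
E: 217.7 mi
The second-nearest is D at 164.2 mi.

D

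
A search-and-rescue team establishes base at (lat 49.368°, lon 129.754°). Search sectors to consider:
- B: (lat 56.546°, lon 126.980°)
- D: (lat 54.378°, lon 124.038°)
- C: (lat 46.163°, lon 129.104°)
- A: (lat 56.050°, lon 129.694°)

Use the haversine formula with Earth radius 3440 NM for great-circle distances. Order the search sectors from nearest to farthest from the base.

C, D, A, B

Computing each great-circle distance from (lat 49.368°, lon 129.754°):
C (lat 46.163°, lon 129.104°): 194.2 NM
D (lat 54.378°, lon 124.038°): 367.7 NM
A (lat 56.050°, lon 129.694°): 401.2 NM
B (lat 56.546°, lon 126.980°): 442.4 NM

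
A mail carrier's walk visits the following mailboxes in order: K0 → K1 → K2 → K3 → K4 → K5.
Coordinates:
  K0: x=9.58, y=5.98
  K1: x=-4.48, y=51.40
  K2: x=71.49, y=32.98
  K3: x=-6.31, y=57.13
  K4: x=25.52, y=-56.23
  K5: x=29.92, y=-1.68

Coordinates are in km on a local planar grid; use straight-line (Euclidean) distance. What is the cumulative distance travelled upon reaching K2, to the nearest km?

126 km

Leg distances:
K0→K1: 47.5 km  (cumulative 47.5 km)
K1→K2: 78.2 km  (cumulative 125.7 km)
Cumulative distance at K2 ≈ 126 km.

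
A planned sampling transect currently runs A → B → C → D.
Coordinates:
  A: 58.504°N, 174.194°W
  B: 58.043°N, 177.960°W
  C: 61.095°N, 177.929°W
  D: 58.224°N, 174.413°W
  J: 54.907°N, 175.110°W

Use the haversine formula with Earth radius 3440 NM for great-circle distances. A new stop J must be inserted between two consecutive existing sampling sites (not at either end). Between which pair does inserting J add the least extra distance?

between A and B

Added distance for inserting J between each consecutive pair:
A–B: 306.6 NM
B–C: 409.5 NM
C–D: 380.0 NM
Smallest added distance is 306.6 NM, inserting between A and B.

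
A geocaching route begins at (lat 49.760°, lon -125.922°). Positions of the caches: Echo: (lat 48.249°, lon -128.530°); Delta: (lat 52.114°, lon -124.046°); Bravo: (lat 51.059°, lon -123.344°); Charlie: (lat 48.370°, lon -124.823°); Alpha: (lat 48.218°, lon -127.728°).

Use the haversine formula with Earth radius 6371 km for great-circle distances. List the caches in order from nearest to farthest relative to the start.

Charlie, Alpha, Bravo, Echo, Delta

Computing each great-circle distance from (lat 49.760°, lon -125.922°):
Charlie (lat 48.370°, lon -124.823°): 174.1 km
Alpha (lat 48.218°, lon -127.728°): 216.2 km
Bravo (lat 51.059°, lon -123.344°): 232.9 km
Echo (lat 48.249°, lon -128.530°): 253.8 km
Delta (lat 52.114°, lon -124.046°): 292.9 km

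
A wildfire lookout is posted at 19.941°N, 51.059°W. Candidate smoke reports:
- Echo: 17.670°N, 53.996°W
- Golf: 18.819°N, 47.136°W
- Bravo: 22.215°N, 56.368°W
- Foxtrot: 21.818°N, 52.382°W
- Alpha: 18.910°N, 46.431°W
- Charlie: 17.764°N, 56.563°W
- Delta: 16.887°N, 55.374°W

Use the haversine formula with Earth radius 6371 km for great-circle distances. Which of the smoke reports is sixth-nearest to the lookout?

Distance to each, sorted:
Foxtrot: 249.9 km
Echo: 399.1 km
Golf: 430.0 km
Alpha: 498.6 km
Delta: 567.9 km
Bravo: 606.0 km
Charlie: 627.7 km
The sixth-nearest is Bravo at 606.0 km.

Bravo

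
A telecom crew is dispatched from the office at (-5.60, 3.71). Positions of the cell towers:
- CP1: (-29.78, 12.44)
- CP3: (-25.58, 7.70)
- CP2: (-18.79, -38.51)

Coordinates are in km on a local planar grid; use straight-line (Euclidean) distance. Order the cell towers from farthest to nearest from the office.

Distance from the office at (-5.60, 3.71) to each:
CP2 (-18.79, -38.51): 44.2 km
CP1 (-29.78, 12.44): 25.7 km
CP3 (-25.58, 7.70): 20.4 km

CP2, CP1, CP3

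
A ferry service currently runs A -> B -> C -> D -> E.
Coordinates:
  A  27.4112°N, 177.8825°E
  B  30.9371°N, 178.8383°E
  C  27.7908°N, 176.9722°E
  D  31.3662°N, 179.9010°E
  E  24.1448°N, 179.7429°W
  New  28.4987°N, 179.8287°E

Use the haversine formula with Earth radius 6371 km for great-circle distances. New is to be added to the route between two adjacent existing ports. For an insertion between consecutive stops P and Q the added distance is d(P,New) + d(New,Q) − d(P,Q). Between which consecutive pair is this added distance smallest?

Added distance for inserting New between each consecutive pair:
A–B: 110.8 km
B–C: 184.6 km
C–D: 121.8 km
D–E: 1.2 km
Smallest added distance is 1.2 km, inserting between D and E.

between D and E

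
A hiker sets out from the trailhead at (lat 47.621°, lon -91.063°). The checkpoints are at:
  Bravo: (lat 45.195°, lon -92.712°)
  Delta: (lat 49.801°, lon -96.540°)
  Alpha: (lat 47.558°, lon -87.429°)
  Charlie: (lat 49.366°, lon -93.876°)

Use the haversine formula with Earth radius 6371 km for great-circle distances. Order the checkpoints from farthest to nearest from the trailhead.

Distance from the trailhead at (lat 47.621°, lon -91.063°) to each:
Delta (lat 49.801°, lon -96.540°): 469.1 km
Bravo (lat 45.195°, lon -92.712°): 297.9 km
Charlie (lat 49.366°, lon -93.876°): 283.9 km
Alpha (lat 47.558°, lon -87.429°): 272.6 km

Delta, Bravo, Charlie, Alpha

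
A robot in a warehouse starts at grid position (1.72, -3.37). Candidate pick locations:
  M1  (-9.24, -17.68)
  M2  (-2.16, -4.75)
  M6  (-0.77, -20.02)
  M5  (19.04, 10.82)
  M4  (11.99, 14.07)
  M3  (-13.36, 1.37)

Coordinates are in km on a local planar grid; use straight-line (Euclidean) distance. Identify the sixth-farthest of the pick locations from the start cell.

M2

Distance to each, sorted:
M5: 22.4 km
M4: 20.2 km
M1: 18.0 km
M6: 16.8 km
M3: 15.8 km
M2: 4.1 km
The sixth-farthest is M2 at 4.1 km.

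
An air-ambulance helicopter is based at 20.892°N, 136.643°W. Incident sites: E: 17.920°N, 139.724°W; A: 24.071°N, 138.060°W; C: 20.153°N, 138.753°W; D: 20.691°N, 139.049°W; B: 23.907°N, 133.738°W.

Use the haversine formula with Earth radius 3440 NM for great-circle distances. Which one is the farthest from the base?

Distances from the base (20.892°N, 136.643°W):
E: 249.5 NM
B: 242.4 NM
A: 206.4 NM
D: 135.6 NM
C: 126.7 NM
The farthest is E at 249.5 NM.

E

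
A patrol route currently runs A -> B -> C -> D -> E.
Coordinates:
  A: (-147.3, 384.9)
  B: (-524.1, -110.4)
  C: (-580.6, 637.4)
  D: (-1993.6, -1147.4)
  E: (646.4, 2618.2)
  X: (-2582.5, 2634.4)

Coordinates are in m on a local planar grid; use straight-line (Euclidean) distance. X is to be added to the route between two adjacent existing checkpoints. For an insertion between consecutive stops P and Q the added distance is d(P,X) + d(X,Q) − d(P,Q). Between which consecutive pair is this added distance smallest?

Added distance for inserting X between each consecutive pair:
A–B: 6123.7 m
B–C: 5508.6 m
C–D: 4378.6 m
D–E: 2457.5 m
Smallest added distance is 2457.5 m, inserting between D and E.

between D and E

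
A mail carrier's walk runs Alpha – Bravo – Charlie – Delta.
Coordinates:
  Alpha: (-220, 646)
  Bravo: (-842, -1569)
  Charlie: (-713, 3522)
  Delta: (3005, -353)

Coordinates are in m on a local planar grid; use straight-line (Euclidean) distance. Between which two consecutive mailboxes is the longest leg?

Charlie–Delta

Leg distances:
Alpha→Bravo: 2300.7 m
Bravo→Charlie: 5092.6 m
Charlie→Delta: 5370.2 m
The longest leg is Charlie–Delta at 5370.2 m.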